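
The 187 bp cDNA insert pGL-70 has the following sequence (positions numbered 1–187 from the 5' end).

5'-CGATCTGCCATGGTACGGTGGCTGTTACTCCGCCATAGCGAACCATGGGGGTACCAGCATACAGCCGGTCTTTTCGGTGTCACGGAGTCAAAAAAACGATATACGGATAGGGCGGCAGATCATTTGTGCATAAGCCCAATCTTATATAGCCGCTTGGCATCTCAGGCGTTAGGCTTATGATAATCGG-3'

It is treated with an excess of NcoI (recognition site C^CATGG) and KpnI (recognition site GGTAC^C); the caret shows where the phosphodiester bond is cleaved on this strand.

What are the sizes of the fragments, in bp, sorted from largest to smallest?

133, 35, 11, 8 bp

NcoI sites (CCATGG) start at positions 8, 43.
NcoI cuts after the first base of each site, so after positions 8, 43.
The KpnI site (GGTACC) starts at position 50.
KpnI cuts after base 5 of each site (before the last base), so after position 54.
Combined cut positions: 8, 43, 54.
Linear molecule, 3 cuts → 4 fragments:
  1–8 → 8 bp
  9–43 → 35 bp
  44–54 → 11 bp
  55–187 → 133 bp
Sorted largest to smallest: 133, 35, 11, 8 bp.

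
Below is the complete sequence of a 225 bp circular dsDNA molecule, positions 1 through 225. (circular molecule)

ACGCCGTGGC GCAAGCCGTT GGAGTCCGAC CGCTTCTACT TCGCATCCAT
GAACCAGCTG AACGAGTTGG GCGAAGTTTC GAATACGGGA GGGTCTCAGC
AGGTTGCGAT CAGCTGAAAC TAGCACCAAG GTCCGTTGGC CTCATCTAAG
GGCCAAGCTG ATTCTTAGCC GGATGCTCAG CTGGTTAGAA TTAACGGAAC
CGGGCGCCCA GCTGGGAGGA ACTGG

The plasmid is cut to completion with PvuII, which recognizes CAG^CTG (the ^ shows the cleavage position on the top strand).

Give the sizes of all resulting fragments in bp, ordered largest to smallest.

PvuII sites (CAGCTG) start at positions 55, 111, 178, 209.
PvuII cuts after base 3 of each site, so after positions 57, 113, 180, 211.
Circular molecule, 4 cuts → 4 fragments:
  58–113 → 56 bp
  114–180 → 67 bp
  181–211 → 31 bp
  212–225 then 1–57 → 14 + 57 = 71 bp
Sorted largest to smallest: 71, 67, 56, 31 bp.

71, 67, 56, 31 bp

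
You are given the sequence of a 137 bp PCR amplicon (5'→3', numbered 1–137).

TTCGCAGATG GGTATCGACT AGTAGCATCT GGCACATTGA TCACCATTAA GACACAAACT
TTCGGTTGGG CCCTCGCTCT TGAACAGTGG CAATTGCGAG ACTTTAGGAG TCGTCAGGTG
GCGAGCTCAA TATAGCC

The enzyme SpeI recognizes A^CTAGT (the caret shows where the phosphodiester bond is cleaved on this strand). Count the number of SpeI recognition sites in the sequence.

1

ACTAGT occurs starting at position 18.
SpeI cuts at 1 site.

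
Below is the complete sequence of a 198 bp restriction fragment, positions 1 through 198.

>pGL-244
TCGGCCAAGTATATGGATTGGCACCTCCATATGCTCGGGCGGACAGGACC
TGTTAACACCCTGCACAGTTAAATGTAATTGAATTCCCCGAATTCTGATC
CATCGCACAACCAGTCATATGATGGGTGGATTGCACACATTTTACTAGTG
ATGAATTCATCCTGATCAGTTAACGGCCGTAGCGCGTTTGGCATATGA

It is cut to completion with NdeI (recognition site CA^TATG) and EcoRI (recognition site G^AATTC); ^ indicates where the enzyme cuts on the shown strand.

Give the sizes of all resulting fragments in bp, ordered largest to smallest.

NdeI sites (CATATG) start at positions 28, 116, 192.
NdeI cuts after base 2 of each site, so after positions 29, 117, 193.
EcoRI sites (GAATTC) start at positions 81, 90, 153.
EcoRI cuts after the first base of each site, so after positions 81, 90, 153.
Combined cut positions: 29, 81, 90, 117, 153, 193.
Linear molecule, 6 cuts → 7 fragments:
  1–29 → 29 bp
  30–81 → 52 bp
  82–90 → 9 bp
  91–117 → 27 bp
  118–153 → 36 bp
  154–193 → 40 bp
  194–198 → 5 bp
Sorted largest to smallest: 52, 40, 36, 29, 27, 9, 5 bp.

52, 40, 36, 29, 27, 9, 5 bp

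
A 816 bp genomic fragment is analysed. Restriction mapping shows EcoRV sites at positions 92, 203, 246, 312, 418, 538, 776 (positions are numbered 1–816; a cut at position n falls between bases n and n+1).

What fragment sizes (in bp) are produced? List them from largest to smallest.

Linear molecule, 7 cuts → 8 fragments:
  92 − 0 = 92 bp
  203 − 92 = 111 bp
  246 − 203 = 43 bp
  312 − 246 = 66 bp
  418 − 312 = 106 bp
  538 − 418 = 120 bp
  776 − 538 = 238 bp
  816 − 776 = 40 bp
Sorted largest to smallest: 238, 120, 111, 106, 92, 66, 43, 40 bp.

238, 120, 111, 106, 92, 66, 43, 40 bp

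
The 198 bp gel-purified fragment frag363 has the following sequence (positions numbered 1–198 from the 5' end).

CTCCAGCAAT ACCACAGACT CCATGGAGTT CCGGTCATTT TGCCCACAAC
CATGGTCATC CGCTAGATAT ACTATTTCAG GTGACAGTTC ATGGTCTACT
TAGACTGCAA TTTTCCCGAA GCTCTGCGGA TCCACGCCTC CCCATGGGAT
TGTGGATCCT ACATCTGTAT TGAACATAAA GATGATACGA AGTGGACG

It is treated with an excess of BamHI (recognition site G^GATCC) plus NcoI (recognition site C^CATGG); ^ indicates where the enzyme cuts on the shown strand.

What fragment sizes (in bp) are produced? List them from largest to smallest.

BamHI sites (GGATCC) start at positions 128, 154.
BamHI cuts after the first base of each site, so after positions 128, 154.
NcoI sites (CCATGG) start at positions 21, 50, 142.
NcoI cuts after the first base of each site, so after positions 21, 50, 142.
Combined cut positions: 21, 50, 128, 142, 154.
Linear molecule, 5 cuts → 6 fragments:
  1–21 → 21 bp
  22–50 → 29 bp
  51–128 → 78 bp
  129–142 → 14 bp
  143–154 → 12 bp
  155–198 → 44 bp
Sorted largest to smallest: 78, 44, 29, 21, 14, 12 bp.

78, 44, 29, 21, 14, 12 bp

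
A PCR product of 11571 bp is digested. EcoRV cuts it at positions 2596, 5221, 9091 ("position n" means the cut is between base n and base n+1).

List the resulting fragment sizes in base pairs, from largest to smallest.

Linear molecule, 3 cuts → 4 fragments:
  2596 − 0 = 2596 bp
  5221 − 2596 = 2625 bp
  9091 − 5221 = 3870 bp
  11571 − 9091 = 2480 bp
Sorted largest to smallest: 3870, 2625, 2596, 2480 bp.

3870, 2625, 2596, 2480 bp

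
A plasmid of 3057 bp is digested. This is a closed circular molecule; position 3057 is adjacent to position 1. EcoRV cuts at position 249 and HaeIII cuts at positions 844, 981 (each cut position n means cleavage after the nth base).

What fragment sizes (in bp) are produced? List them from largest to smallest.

Combined cut positions (sorted): 249, 844, 981.
Circular molecule, 3 cuts → 3 fragments:
  844 − 249 = 595 bp
  981 − 844 = 137 bp
  wrap: 3057 − 981 + 249 = 2325 bp
Sorted largest to smallest: 2325, 595, 137 bp.

2325, 595, 137 bp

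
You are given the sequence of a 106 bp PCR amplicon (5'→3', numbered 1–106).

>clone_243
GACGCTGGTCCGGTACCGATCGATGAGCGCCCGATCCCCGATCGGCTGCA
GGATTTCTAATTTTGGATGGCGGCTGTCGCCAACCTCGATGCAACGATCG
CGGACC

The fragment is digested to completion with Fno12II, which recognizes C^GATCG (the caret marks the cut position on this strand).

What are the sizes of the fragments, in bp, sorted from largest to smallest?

Fno12II sites (CGATCG) start at positions 17, 39, 95.
Fno12II cuts after the first base of each site, so after positions 17, 39, 95.
Linear molecule, 3 cuts → 4 fragments:
  1–17 → 17 bp
  18–39 → 22 bp
  40–95 → 56 bp
  96–106 → 11 bp
Sorted largest to smallest: 56, 22, 17, 11 bp.

56, 22, 17, 11 bp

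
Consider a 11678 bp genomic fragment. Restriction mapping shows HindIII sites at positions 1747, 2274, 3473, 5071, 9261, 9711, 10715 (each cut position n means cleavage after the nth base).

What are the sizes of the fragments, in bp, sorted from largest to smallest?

Linear molecule, 7 cuts → 8 fragments:
  1747 − 0 = 1747 bp
  2274 − 1747 = 527 bp
  3473 − 2274 = 1199 bp
  5071 − 3473 = 1598 bp
  9261 − 5071 = 4190 bp
  9711 − 9261 = 450 bp
  10715 − 9711 = 1004 bp
  11678 − 10715 = 963 bp
Sorted largest to smallest: 4190, 1747, 1598, 1199, 1004, 963, 527, 450 bp.

4190, 1747, 1598, 1199, 1004, 963, 527, 450 bp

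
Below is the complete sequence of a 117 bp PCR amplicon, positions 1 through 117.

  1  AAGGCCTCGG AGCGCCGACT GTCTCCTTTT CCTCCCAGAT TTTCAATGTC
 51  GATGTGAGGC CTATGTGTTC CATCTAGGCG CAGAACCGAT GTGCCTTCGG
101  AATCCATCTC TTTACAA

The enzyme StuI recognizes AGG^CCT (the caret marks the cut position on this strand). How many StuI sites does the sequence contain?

AGGCCT occurs starting at positions 2, 57.
StuI cuts at 2 sites.

2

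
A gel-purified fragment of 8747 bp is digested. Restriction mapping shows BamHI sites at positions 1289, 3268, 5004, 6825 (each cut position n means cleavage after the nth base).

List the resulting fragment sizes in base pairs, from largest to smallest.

Linear molecule, 4 cuts → 5 fragments:
  1289 − 0 = 1289 bp
  3268 − 1289 = 1979 bp
  5004 − 3268 = 1736 bp
  6825 − 5004 = 1821 bp
  8747 − 6825 = 1922 bp
Sorted largest to smallest: 1979, 1922, 1821, 1736, 1289 bp.

1979, 1922, 1821, 1736, 1289 bp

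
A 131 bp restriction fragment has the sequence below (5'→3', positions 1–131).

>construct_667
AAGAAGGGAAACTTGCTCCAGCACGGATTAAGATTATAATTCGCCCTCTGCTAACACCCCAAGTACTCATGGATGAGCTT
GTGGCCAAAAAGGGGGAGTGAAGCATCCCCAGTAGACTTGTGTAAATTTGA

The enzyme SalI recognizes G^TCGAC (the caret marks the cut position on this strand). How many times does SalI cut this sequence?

No occurrence of GTCGAC is present in the sequence.
SalI does not cut: 0 sites.

0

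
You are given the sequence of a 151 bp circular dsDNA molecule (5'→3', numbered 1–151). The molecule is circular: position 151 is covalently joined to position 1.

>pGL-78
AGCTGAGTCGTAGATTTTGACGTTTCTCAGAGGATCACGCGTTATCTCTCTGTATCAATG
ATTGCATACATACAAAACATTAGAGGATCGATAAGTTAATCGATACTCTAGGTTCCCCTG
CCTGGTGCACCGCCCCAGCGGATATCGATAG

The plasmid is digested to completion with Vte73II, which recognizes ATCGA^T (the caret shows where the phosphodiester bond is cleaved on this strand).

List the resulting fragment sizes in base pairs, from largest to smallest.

Vte73II sites (ATCGAT) start at positions 87, 99, 144.
Vte73II cuts after base 5 of each site (before the last base), so after positions 91, 103, 148.
Circular molecule, 3 cuts → 3 fragments:
  92–103 → 12 bp
  104–148 → 45 bp
  149–151 then 1–91 → 3 + 91 = 94 bp
Sorted largest to smallest: 94, 45, 12 bp.

94, 45, 12 bp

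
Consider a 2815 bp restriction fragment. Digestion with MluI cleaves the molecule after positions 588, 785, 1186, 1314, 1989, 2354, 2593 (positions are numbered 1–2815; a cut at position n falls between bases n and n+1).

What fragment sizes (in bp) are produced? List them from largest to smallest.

675, 588, 401, 365, 239, 222, 197, 128 bp

Linear molecule, 7 cuts → 8 fragments:
  588 − 0 = 588 bp
  785 − 588 = 197 bp
  1186 − 785 = 401 bp
  1314 − 1186 = 128 bp
  1989 − 1314 = 675 bp
  2354 − 1989 = 365 bp
  2593 − 2354 = 239 bp
  2815 − 2593 = 222 bp
Sorted largest to smallest: 675, 588, 401, 365, 239, 222, 197, 128 bp.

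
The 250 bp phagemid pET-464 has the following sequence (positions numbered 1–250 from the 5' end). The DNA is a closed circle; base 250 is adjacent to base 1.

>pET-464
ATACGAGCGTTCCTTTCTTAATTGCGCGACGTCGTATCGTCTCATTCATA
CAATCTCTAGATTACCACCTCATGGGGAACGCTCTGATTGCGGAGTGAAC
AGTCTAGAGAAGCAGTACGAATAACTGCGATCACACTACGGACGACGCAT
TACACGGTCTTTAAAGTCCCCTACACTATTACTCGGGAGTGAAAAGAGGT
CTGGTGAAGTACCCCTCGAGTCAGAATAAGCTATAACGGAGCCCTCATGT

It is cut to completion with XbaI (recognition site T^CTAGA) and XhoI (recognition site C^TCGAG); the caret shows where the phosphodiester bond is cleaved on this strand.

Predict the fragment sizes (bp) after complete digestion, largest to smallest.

XbaI sites (TCTAGA) start at positions 56, 103.
XbaI cuts after the first base of each site, so after positions 56, 103.
The XhoI site (CTCGAG) starts at position 215.
XhoI cuts after the first base of each site, so after position 215.
Combined cut positions: 56, 103, 215.
Circular molecule, 3 cuts → 3 fragments:
  57–103 → 47 bp
  104–215 → 112 bp
  216–250 then 1–56 → 35 + 56 = 91 bp
Sorted largest to smallest: 112, 91, 47 bp.

112, 91, 47 bp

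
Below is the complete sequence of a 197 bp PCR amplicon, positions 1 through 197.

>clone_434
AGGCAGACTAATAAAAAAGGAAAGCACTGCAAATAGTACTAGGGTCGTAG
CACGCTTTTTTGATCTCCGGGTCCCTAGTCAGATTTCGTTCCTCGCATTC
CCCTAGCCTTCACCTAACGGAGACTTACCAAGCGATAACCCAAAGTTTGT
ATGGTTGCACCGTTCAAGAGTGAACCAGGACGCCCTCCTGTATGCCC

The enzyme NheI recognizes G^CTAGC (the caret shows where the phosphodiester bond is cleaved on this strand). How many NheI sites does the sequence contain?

0

No occurrence of GCTAGC is present in the sequence.
NheI does not cut: 0 sites.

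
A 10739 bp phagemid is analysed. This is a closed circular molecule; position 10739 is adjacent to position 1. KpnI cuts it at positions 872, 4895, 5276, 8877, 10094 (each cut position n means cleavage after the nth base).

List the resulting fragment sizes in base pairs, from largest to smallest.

Circular molecule, 5 cuts → 5 fragments:
  4895 − 872 = 4023 bp
  5276 − 4895 = 381 bp
  8877 − 5276 = 3601 bp
  10094 − 8877 = 1217 bp
  wrap: 10739 − 10094 + 872 = 1517 bp
Sorted largest to smallest: 4023, 3601, 1517, 1217, 381 bp.

4023, 3601, 1517, 1217, 381 bp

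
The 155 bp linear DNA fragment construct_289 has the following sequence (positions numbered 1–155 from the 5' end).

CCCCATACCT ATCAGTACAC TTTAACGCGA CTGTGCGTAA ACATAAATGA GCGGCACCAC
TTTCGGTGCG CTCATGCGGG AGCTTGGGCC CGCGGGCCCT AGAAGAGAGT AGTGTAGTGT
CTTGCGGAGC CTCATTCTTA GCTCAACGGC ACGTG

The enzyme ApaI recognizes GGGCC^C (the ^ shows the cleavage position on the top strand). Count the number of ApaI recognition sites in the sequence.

2

GGGCCC occurs starting at positions 86, 94.
ApaI cuts at 2 sites.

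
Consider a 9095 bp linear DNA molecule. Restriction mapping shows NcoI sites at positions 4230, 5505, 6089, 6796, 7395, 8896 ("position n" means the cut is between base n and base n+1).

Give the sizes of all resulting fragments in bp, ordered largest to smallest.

Linear molecule, 6 cuts → 7 fragments:
  4230 − 0 = 4230 bp
  5505 − 4230 = 1275 bp
  6089 − 5505 = 584 bp
  6796 − 6089 = 707 bp
  7395 − 6796 = 599 bp
  8896 − 7395 = 1501 bp
  9095 − 8896 = 199 bp
Sorted largest to smallest: 4230, 1501, 1275, 707, 599, 584, 199 bp.

4230, 1501, 1275, 707, 599, 584, 199 bp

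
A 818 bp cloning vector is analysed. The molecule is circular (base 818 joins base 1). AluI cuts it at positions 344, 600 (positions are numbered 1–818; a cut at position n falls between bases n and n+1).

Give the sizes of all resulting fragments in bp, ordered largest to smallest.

562, 256 bp

Circular molecule, 2 cuts → 2 fragments:
  600 − 344 = 256 bp
  wrap: 818 − 600 + 344 = 562 bp
Sorted largest to smallest: 562, 256 bp.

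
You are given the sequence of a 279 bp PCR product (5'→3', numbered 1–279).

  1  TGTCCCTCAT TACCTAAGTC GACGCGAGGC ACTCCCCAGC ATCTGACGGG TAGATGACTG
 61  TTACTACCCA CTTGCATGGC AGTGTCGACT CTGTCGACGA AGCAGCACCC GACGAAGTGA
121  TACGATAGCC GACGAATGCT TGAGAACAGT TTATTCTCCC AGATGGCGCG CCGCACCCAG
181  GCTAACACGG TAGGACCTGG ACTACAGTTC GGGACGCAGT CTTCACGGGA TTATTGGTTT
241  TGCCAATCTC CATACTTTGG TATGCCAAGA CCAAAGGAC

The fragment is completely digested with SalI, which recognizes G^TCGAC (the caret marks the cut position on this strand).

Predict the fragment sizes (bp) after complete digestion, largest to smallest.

186, 66, 18, 9 bp

SalI sites (GTCGAC) start at positions 18, 84, 93.
SalI cuts after the first base of each site, so after positions 18, 84, 93.
Linear molecule, 3 cuts → 4 fragments:
  1–18 → 18 bp
  19–84 → 66 bp
  85–93 → 9 bp
  94–279 → 186 bp
Sorted largest to smallest: 186, 66, 18, 9 bp.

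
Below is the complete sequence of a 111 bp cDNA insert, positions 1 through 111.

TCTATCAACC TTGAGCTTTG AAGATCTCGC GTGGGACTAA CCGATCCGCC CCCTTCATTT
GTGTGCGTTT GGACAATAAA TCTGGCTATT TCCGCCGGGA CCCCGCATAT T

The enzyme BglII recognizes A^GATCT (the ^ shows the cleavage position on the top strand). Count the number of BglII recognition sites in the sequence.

AGATCT occurs starting at position 22.
BglII cuts at 1 site.

1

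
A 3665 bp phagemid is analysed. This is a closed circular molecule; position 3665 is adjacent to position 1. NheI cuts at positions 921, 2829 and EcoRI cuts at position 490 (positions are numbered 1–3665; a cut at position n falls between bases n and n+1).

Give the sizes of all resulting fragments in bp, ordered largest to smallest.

Combined cut positions (sorted): 490, 921, 2829.
Circular molecule, 3 cuts → 3 fragments:
  921 − 490 = 431 bp
  2829 − 921 = 1908 bp
  wrap: 3665 − 2829 + 490 = 1326 bp
Sorted largest to smallest: 1908, 1326, 431 bp.

1908, 1326, 431 bp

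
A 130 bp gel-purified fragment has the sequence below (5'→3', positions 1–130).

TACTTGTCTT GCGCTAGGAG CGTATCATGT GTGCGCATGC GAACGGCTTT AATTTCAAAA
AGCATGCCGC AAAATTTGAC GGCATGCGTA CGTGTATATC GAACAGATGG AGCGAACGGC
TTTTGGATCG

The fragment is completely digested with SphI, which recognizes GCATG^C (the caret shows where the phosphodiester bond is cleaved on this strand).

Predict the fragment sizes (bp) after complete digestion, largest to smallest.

44, 39, 27, 20 bp

SphI sites (GCATGC) start at positions 35, 62, 82.
SphI cuts after base 5 of each site (before the last base), so after positions 39, 66, 86.
Linear molecule, 3 cuts → 4 fragments:
  1–39 → 39 bp
  40–66 → 27 bp
  67–86 → 20 bp
  87–130 → 44 bp
Sorted largest to smallest: 44, 39, 27, 20 bp.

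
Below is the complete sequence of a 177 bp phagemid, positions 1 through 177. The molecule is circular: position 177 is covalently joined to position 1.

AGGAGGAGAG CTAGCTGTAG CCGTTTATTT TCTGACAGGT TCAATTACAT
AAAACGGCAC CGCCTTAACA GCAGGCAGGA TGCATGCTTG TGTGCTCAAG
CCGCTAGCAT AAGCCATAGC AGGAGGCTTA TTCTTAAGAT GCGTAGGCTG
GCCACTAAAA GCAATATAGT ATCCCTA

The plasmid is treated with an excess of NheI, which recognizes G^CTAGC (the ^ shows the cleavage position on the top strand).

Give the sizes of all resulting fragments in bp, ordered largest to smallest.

NheI sites (GCTAGC) start at positions 10, 103.
NheI cuts after the first base of each site, so after positions 10, 103.
Circular molecule, 2 cuts → 2 fragments:
  11–103 → 93 bp
  104–177 then 1–10 → 74 + 10 = 84 bp
Sorted largest to smallest: 93, 84 bp.

93, 84 bp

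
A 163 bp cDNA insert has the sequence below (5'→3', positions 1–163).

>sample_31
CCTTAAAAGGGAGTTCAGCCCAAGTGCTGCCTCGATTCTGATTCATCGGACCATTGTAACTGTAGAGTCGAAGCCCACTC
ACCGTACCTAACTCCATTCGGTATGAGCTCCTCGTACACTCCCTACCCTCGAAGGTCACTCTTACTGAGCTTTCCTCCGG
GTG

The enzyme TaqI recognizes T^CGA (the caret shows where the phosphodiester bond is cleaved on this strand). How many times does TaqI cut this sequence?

TCGA occurs starting at positions 32, 68, 129.
TaqI cuts at 3 sites.

3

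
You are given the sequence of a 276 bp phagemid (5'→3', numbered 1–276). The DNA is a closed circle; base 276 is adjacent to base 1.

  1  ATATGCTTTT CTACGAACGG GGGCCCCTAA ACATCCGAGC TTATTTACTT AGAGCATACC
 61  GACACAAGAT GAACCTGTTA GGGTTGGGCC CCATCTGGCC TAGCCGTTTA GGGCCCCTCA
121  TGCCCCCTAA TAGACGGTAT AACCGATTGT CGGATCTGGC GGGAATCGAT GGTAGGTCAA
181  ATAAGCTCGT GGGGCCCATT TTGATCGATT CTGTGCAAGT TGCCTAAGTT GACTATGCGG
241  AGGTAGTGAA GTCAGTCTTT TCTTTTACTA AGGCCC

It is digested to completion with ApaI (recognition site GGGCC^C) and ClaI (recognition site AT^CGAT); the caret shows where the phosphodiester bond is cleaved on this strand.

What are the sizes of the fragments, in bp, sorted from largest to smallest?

ApaI sites (GGGCCC) start at positions 21, 86, 111, 192.
ApaI cuts after base 5 of each site (before the last base), so after positions 25, 90, 115, 196.
ClaI sites (ATCGAT) start at positions 165, 204.
ClaI cuts after base 2 of each site, so after positions 166, 205.
Combined cut positions: 25, 90, 115, 166, 196, 205.
Circular molecule, 6 cuts → 6 fragments:
  26–90 → 65 bp
  91–115 → 25 bp
  116–166 → 51 bp
  167–196 → 30 bp
  197–205 → 9 bp
  206–276 then 1–25 → 71 + 25 = 96 bp
Sorted largest to smallest: 96, 65, 51, 30, 25, 9 bp.

96, 65, 51, 30, 25, 9 bp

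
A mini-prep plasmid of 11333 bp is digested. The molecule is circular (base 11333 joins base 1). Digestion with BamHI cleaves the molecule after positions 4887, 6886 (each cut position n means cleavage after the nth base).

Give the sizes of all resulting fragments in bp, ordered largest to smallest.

Circular molecule, 2 cuts → 2 fragments:
  6886 − 4887 = 1999 bp
  wrap: 11333 − 6886 + 4887 = 9334 bp
Sorted largest to smallest: 9334, 1999 bp.

9334, 1999 bp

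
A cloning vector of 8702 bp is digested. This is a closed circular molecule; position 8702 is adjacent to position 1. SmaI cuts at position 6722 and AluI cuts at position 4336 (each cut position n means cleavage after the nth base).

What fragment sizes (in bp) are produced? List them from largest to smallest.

6316, 2386 bp

Combined cut positions (sorted): 4336, 6722.
Circular molecule, 2 cuts → 2 fragments:
  6722 − 4336 = 2386 bp
  wrap: 8702 − 6722 + 4336 = 6316 bp
Sorted largest to smallest: 6316, 2386 bp.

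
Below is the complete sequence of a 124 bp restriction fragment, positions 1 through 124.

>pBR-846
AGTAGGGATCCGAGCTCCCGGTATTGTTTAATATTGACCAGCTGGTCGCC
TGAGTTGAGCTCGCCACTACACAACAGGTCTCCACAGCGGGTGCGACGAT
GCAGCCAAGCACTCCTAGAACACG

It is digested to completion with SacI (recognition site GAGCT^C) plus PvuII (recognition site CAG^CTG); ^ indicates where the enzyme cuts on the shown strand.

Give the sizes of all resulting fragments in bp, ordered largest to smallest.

63, 25, 20, 16 bp

SacI sites (GAGCTC) start at positions 12, 57.
SacI cuts after base 5 of each site (before the last base), so after positions 16, 61.
The PvuII site (CAGCTG) starts at position 39.
PvuII cuts after base 3 of each site, so after position 41.
Combined cut positions: 16, 41, 61.
Linear molecule, 3 cuts → 4 fragments:
  1–16 → 16 bp
  17–41 → 25 bp
  42–61 → 20 bp
  62–124 → 63 bp
Sorted largest to smallest: 63, 25, 20, 16 bp.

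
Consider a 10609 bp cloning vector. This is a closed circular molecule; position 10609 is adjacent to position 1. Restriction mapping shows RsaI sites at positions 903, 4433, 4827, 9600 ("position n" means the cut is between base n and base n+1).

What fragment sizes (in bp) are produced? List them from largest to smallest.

4773, 3530, 1912, 394 bp

Circular molecule, 4 cuts → 4 fragments:
  4433 − 903 = 3530 bp
  4827 − 4433 = 394 bp
  9600 − 4827 = 4773 bp
  wrap: 10609 − 9600 + 903 = 1912 bp
Sorted largest to smallest: 4773, 3530, 1912, 394 bp.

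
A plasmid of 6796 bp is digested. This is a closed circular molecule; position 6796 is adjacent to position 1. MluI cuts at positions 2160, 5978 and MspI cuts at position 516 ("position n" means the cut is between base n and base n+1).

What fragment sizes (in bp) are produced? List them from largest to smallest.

Combined cut positions (sorted): 516, 2160, 5978.
Circular molecule, 3 cuts → 3 fragments:
  2160 − 516 = 1644 bp
  5978 − 2160 = 3818 bp
  wrap: 6796 − 5978 + 516 = 1334 bp
Sorted largest to smallest: 3818, 1644, 1334 bp.

3818, 1644, 1334 bp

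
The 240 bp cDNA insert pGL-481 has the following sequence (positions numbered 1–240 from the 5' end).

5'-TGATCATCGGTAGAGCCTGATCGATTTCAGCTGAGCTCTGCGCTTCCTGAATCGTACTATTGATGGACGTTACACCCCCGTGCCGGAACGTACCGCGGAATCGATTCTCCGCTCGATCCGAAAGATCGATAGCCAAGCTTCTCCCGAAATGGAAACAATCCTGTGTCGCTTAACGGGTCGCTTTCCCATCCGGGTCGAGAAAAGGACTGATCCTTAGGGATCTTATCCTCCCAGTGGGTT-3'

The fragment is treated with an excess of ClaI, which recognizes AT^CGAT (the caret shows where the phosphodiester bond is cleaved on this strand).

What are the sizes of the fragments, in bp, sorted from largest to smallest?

ClaI sites (ATCGAT) start at positions 20, 100, 125.
ClaI cuts after base 2 of each site, so after positions 21, 101, 126.
Linear molecule, 3 cuts → 4 fragments:
  1–21 → 21 bp
  22–101 → 80 bp
  102–126 → 25 bp
  127–240 → 114 bp
Sorted largest to smallest: 114, 80, 25, 21 bp.

114, 80, 25, 21 bp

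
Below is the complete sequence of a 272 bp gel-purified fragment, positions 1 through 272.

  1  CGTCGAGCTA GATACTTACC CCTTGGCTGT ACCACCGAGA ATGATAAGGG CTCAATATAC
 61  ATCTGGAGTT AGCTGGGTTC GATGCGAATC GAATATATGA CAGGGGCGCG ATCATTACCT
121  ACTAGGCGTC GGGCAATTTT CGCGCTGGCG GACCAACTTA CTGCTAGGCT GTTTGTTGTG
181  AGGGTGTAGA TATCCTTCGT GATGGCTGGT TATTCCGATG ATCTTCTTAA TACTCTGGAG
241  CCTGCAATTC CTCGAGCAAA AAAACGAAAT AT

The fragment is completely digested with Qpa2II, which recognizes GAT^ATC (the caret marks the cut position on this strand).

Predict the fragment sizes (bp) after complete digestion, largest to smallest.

191, 81 bp

The Qpa2II site (GATATC) starts at position 189.
Qpa2II cuts after base 3 of each site, so after position 191.
Linear molecule, 1 cut → 2 fragments:
  1–191 → 191 bp
  192–272 → 81 bp
Sorted largest to smallest: 191, 81 bp.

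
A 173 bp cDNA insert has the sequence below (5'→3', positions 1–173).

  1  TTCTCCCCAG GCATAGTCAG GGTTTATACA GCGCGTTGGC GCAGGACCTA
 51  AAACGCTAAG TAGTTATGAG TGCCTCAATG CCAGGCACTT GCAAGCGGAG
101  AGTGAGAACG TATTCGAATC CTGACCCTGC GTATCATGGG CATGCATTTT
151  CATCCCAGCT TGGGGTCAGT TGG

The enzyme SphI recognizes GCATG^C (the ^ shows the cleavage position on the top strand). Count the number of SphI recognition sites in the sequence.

GCATGC occurs starting at position 140.
SphI cuts at 1 site.

1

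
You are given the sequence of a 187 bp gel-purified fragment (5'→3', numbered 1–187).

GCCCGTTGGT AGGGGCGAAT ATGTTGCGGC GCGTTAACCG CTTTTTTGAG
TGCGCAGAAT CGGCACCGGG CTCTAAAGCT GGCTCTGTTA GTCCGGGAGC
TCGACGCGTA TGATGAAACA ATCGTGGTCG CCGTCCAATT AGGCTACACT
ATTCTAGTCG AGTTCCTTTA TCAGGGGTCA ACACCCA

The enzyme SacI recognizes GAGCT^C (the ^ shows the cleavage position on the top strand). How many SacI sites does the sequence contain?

1

GAGCTC occurs starting at position 97.
SacI cuts at 1 site.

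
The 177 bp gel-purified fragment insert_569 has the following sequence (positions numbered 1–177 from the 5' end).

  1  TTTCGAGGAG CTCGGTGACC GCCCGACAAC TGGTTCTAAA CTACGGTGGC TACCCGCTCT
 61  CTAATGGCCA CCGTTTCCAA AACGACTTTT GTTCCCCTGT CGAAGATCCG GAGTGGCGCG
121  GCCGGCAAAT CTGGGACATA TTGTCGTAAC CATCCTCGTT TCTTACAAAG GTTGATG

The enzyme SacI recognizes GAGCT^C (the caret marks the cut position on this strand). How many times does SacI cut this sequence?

GAGCTC occurs starting at position 8.
SacI cuts at 1 site.

1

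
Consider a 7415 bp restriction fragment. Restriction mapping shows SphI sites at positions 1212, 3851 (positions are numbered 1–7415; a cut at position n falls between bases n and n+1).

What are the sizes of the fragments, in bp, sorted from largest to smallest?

Linear molecule, 2 cuts → 3 fragments:
  1212 − 0 = 1212 bp
  3851 − 1212 = 2639 bp
  7415 − 3851 = 3564 bp
Sorted largest to smallest: 3564, 2639, 1212 bp.

3564, 2639, 1212 bp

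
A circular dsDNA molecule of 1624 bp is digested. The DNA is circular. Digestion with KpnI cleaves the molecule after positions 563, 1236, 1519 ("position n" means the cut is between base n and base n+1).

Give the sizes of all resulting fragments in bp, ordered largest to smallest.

Circular molecule, 3 cuts → 3 fragments:
  1236 − 563 = 673 bp
  1519 − 1236 = 283 bp
  wrap: 1624 − 1519 + 563 = 668 bp
Sorted largest to smallest: 673, 668, 283 bp.

673, 668, 283 bp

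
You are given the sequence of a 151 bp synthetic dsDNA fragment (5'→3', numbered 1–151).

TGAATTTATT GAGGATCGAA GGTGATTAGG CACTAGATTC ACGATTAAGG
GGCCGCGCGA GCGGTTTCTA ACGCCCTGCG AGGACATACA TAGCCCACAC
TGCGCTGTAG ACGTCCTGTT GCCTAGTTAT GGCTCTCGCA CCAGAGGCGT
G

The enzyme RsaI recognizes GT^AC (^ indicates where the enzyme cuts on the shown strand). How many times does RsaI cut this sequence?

No occurrence of GTAC is present in the sequence.
RsaI does not cut: 0 sites.

0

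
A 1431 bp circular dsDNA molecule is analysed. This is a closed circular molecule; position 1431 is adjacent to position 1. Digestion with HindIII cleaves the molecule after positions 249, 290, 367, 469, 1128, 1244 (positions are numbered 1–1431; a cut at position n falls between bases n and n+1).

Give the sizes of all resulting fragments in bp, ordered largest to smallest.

659, 436, 116, 102, 77, 41 bp

Circular molecule, 6 cuts → 6 fragments:
  290 − 249 = 41 bp
  367 − 290 = 77 bp
  469 − 367 = 102 bp
  1128 − 469 = 659 bp
  1244 − 1128 = 116 bp
  wrap: 1431 − 1244 + 249 = 436 bp
Sorted largest to smallest: 659, 436, 116, 102, 77, 41 bp.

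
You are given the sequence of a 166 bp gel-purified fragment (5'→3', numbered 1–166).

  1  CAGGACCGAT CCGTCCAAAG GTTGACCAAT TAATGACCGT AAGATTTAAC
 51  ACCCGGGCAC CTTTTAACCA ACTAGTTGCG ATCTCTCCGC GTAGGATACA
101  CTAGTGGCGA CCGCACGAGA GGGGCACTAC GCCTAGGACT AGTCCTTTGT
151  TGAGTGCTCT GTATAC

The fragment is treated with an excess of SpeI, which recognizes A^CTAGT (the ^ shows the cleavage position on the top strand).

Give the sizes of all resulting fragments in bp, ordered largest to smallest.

SpeI sites (ACTAGT) start at positions 71, 100, 138.
SpeI cuts after the first base of each site, so after positions 71, 100, 138.
Linear molecule, 3 cuts → 4 fragments:
  1–71 → 71 bp
  72–100 → 29 bp
  101–138 → 38 bp
  139–166 → 28 bp
Sorted largest to smallest: 71, 38, 29, 28 bp.

71, 38, 29, 28 bp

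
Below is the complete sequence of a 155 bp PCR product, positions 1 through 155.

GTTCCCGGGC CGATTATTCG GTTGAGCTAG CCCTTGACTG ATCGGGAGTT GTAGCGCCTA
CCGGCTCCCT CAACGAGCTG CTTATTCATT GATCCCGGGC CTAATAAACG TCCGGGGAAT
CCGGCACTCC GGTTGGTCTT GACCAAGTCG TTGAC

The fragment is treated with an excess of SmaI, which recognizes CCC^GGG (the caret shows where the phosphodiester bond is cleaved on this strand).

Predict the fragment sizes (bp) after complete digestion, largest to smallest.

SmaI sites (CCCGGG) start at positions 4, 94.
SmaI cuts after base 3 of each site, so after positions 6, 96.
Linear molecule, 2 cuts → 3 fragments:
  1–6 → 6 bp
  7–96 → 90 bp
  97–155 → 59 bp
Sorted largest to smallest: 90, 59, 6 bp.

90, 59, 6 bp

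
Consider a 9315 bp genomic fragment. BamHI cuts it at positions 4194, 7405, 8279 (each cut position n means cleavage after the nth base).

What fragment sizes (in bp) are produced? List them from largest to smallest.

Linear molecule, 3 cuts → 4 fragments:
  4194 − 0 = 4194 bp
  7405 − 4194 = 3211 bp
  8279 − 7405 = 874 bp
  9315 − 8279 = 1036 bp
Sorted largest to smallest: 4194, 3211, 1036, 874 bp.

4194, 3211, 1036, 874 bp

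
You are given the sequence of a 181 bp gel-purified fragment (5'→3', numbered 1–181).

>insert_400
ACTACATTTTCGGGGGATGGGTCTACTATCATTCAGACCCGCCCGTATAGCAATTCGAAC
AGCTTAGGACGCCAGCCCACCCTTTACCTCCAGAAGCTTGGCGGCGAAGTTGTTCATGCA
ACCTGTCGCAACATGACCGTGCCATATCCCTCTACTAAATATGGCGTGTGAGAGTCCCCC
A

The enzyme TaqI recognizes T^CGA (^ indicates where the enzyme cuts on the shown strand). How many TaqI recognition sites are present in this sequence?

1

TCGA occurs starting at position 55.
TaqI cuts at 1 site.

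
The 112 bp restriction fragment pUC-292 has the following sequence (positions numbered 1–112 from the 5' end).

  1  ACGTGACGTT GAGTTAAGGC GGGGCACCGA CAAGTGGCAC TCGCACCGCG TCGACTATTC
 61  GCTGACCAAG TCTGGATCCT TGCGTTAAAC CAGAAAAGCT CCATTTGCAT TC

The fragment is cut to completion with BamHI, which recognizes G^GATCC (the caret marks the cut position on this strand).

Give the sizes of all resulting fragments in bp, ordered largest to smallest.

The BamHI site (GGATCC) starts at position 74.
BamHI cuts after the first base of each site, so after position 74.
Linear molecule, 1 cut → 2 fragments:
  1–74 → 74 bp
  75–112 → 38 bp
Sorted largest to smallest: 74, 38 bp.

74, 38 bp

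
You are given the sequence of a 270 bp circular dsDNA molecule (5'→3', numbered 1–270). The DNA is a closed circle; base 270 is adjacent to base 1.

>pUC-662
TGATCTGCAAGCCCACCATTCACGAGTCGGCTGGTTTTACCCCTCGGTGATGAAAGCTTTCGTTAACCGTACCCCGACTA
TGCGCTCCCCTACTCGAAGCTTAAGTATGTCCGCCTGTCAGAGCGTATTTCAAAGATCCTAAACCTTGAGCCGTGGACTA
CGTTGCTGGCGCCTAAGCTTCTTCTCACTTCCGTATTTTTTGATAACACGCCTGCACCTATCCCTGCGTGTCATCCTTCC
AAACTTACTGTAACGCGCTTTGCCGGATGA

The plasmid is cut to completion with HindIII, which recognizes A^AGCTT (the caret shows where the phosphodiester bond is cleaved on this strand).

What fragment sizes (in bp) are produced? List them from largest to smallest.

149, 78, 43 bp

HindIII sites (AAGCTT) start at positions 54, 97, 175.
HindIII cuts after the first base of each site, so after positions 54, 97, 175.
Circular molecule, 3 cuts → 3 fragments:
  55–97 → 43 bp
  98–175 → 78 bp
  176–270 then 1–54 → 95 + 54 = 149 bp
Sorted largest to smallest: 149, 78, 43 bp.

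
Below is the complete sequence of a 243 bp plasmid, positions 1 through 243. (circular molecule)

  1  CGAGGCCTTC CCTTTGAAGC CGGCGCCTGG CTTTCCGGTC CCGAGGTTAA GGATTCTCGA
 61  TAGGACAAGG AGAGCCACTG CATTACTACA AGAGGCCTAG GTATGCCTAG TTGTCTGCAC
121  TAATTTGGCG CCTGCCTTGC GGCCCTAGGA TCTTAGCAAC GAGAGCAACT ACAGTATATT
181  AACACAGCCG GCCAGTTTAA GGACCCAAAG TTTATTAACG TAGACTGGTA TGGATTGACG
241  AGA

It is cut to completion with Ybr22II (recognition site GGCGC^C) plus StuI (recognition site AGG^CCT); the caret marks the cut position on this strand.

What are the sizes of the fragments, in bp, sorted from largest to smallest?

Ybr22II sites (GGCGCC) start at positions 22, 127.
Ybr22II cuts after base 5 of each site (before the last base), so after positions 26, 131.
StuI sites (AGGCCT) start at positions 3, 93.
StuI cuts after base 3 of each site, so after positions 5, 95.
Combined cut positions: 5, 26, 95, 131.
Circular molecule, 4 cuts → 4 fragments:
  6–26 → 21 bp
  27–95 → 69 bp
  96–131 → 36 bp
  132–243 then 1–5 → 112 + 5 = 117 bp
Sorted largest to smallest: 117, 69, 36, 21 bp.

117, 69, 36, 21 bp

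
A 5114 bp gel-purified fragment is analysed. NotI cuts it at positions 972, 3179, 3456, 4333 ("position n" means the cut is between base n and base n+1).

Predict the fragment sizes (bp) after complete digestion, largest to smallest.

Linear molecule, 4 cuts → 5 fragments:
  972 − 0 = 972 bp
  3179 − 972 = 2207 bp
  3456 − 3179 = 277 bp
  4333 − 3456 = 877 bp
  5114 − 4333 = 781 bp
Sorted largest to smallest: 2207, 972, 877, 781, 277 bp.

2207, 972, 877, 781, 277 bp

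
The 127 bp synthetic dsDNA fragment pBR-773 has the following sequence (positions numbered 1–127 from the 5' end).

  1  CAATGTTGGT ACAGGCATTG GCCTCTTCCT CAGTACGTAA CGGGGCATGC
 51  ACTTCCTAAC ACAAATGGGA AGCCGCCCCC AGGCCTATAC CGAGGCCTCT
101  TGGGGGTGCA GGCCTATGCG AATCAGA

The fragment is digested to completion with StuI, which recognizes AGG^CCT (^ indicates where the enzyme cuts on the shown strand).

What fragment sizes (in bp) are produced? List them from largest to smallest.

StuI sites (AGGCCT) start at positions 81, 93, 110.
StuI cuts after base 3 of each site, so after positions 83, 95, 112.
Linear molecule, 3 cuts → 4 fragments:
  1–83 → 83 bp
  84–95 → 12 bp
  96–112 → 17 bp
  113–127 → 15 bp
Sorted largest to smallest: 83, 17, 15, 12 bp.

83, 17, 15, 12 bp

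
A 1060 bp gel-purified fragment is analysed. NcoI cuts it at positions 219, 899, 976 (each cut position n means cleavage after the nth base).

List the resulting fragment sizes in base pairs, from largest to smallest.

680, 219, 84, 77 bp

Linear molecule, 3 cuts → 4 fragments:
  219 − 0 = 219 bp
  899 − 219 = 680 bp
  976 − 899 = 77 bp
  1060 − 976 = 84 bp
Sorted largest to smallest: 680, 219, 84, 77 bp.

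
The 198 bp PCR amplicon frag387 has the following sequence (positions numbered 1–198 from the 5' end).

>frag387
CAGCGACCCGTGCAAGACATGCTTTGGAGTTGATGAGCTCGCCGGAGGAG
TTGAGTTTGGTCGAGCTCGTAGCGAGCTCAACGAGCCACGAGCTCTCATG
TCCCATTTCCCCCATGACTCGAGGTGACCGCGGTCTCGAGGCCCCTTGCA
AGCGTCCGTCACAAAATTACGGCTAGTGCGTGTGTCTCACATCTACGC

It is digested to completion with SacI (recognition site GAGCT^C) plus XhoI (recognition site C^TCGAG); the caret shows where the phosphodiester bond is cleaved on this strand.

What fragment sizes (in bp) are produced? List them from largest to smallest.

63, 39, 28, 24, 17, 16, 11 bp

SacI sites (GAGCTC) start at positions 35, 63, 74, 90.
SacI cuts after base 5 of each site (before the last base), so after positions 39, 67, 78, 94.
XhoI sites (CTCGAG) start at positions 118, 135.
XhoI cuts after the first base of each site, so after positions 118, 135.
Combined cut positions: 39, 67, 78, 94, 118, 135.
Linear molecule, 6 cuts → 7 fragments:
  1–39 → 39 bp
  40–67 → 28 bp
  68–78 → 11 bp
  79–94 → 16 bp
  95–118 → 24 bp
  119–135 → 17 bp
  136–198 → 63 bp
Sorted largest to smallest: 63, 39, 28, 24, 17, 16, 11 bp.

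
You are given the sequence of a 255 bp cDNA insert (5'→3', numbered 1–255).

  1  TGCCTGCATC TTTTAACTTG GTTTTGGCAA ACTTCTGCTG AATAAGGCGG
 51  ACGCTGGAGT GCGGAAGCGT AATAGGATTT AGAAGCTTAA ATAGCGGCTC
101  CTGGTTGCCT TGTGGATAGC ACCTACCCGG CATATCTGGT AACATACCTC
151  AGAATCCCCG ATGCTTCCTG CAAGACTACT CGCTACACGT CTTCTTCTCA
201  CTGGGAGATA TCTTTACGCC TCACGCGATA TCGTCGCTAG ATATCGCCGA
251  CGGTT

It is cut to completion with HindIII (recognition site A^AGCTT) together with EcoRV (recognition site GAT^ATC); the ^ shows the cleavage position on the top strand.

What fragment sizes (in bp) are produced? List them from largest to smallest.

126, 83, 20, 13, 13 bp

The HindIII site (AAGCTT) starts at position 83.
HindIII cuts after the first base of each site, so after position 83.
EcoRV sites (GATATC) start at positions 207, 227, 240.
EcoRV cuts after base 3 of each site, so after positions 209, 229, 242.
Combined cut positions: 83, 209, 229, 242.
Linear molecule, 4 cuts → 5 fragments:
  1–83 → 83 bp
  84–209 → 126 bp
  210–229 → 20 bp
  230–242 → 13 bp
  243–255 → 13 bp
Sorted largest to smallest: 126, 83, 20, 13, 13 bp.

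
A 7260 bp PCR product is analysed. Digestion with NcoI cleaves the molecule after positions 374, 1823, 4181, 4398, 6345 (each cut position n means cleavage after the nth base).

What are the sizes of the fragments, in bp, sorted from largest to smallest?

Linear molecule, 5 cuts → 6 fragments:
  374 − 0 = 374 bp
  1823 − 374 = 1449 bp
  4181 − 1823 = 2358 bp
  4398 − 4181 = 217 bp
  6345 − 4398 = 1947 bp
  7260 − 6345 = 915 bp
Sorted largest to smallest: 2358, 1947, 1449, 915, 374, 217 bp.

2358, 1947, 1449, 915, 374, 217 bp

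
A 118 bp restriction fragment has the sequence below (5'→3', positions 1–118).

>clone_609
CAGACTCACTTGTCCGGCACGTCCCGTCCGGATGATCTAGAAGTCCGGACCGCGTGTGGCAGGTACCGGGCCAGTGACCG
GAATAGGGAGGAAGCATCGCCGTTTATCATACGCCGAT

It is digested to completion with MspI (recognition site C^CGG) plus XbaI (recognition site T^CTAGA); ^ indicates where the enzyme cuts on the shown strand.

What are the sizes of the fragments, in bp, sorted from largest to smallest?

MspI sites (CCGG) start at positions 14, 28, 45, 66, 78.
MspI cuts after the first base of each site, so after positions 14, 28, 45, 66, 78.
The XbaI site (TCTAGA) starts at position 36.
XbaI cuts after the first base of each site, so after position 36.
Combined cut positions: 14, 28, 36, 45, 66, 78.
Linear molecule, 6 cuts → 7 fragments:
  1–14 → 14 bp
  15–28 → 14 bp
  29–36 → 8 bp
  37–45 → 9 bp
  46–66 → 21 bp
  67–78 → 12 bp
  79–118 → 40 bp
Sorted largest to smallest: 40, 21, 14, 14, 12, 9, 8 bp.

40, 21, 14, 14, 12, 9, 8 bp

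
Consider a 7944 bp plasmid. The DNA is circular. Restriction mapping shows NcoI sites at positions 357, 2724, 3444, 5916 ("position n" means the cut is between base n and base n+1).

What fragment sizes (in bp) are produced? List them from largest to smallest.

Circular molecule, 4 cuts → 4 fragments:
  2724 − 357 = 2367 bp
  3444 − 2724 = 720 bp
  5916 − 3444 = 2472 bp
  wrap: 7944 − 5916 + 357 = 2385 bp
Sorted largest to smallest: 2472, 2385, 2367, 720 bp.

2472, 2385, 2367, 720 bp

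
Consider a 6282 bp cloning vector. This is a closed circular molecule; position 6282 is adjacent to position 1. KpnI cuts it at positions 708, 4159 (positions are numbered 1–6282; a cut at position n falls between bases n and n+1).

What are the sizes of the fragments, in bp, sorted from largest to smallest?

Circular molecule, 2 cuts → 2 fragments:
  4159 − 708 = 3451 bp
  wrap: 6282 − 4159 + 708 = 2831 bp
Sorted largest to smallest: 3451, 2831 bp.

3451, 2831 bp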